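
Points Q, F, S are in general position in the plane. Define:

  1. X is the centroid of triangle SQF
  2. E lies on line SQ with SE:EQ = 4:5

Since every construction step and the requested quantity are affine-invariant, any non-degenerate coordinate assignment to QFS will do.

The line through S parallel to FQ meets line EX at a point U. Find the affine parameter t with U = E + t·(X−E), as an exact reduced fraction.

t = -2

Choose coordinates Q = (0, 0), F = (1, 0), S = (0, 1).
1. X is the centroid of triangle SQF ⇒ X = (1/3, 1/3)
2. E lies on line SQ with SE:EQ = 4:5 ⇒ E = (0, 5/9)
through S parallel to FQ: direction (-1, 0); meets EX at U = (-2/3, 1)
U = E + t·(X−E) with t = -2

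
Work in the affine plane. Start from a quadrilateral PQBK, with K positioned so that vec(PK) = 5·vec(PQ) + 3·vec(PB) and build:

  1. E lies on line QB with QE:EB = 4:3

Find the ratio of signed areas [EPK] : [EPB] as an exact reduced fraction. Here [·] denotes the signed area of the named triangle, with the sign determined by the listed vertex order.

[EPK]:[EPB] = -11/3

Choose coordinates P = (0, 0), Q = (1, 0), B = (0, 1), K = (5, 3).
1. E lies on line QB with QE:EB = 4:3 ⇒ E = (3/7, 4/7)
2·[EPK] = 11/7, 2·[EPB] = -3/7
[EPK]:[EPB] = 11/7:-3/7 = -11/3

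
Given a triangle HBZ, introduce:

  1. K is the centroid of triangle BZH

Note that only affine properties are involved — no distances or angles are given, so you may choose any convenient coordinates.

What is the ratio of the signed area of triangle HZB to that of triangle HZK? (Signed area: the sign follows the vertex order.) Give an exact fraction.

Work in coordinates with H = (0, 0), B = (1, 0), Z = (0, 1).
1. K is the centroid of triangle BZH ⇒ K = (1/3, 1/3)
2·[HZB] = -1, 2·[HZK] = -1/3
[HZB]:[HZK] = -1:-1/3 = 3

[HZB]:[HZK] = 3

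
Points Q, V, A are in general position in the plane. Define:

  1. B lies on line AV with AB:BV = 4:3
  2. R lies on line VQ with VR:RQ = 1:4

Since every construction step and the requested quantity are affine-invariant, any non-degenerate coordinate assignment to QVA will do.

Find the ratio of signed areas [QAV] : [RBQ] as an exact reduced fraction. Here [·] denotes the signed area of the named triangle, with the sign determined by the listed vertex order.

[QAV]:[RBQ] = -35/12

Work in coordinates with Q = (0, 0), V = (1, 0), A = (0, 1).
1. B lies on line AV with AB:BV = 4:3 ⇒ B = (4/7, 3/7)
2. R lies on line VQ with VR:RQ = 1:4 ⇒ R = (4/5, 0)
2·[QAV] = -1, 2·[RBQ] = 12/35
[QAV]:[RBQ] = -1:12/35 = -35/12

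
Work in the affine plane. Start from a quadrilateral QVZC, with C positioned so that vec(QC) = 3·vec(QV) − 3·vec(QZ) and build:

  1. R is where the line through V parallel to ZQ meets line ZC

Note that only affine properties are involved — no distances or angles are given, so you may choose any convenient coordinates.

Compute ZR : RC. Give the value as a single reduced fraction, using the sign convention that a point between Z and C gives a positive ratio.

Assign Q = (0, 0), V = (1, 0), Z = (0, 1), C = (3, -3) — the answer is frame-independent, so this choice is without loss of generality.
1. R is where the line through V parallel to ZQ meets line ZC ⇒ R = (1, -1/3)
R = Z + t·(C−Z) with t = 1/3, so ZR:RC = t:(1−t) = 1/3:2/3

ZR:RC = 1/2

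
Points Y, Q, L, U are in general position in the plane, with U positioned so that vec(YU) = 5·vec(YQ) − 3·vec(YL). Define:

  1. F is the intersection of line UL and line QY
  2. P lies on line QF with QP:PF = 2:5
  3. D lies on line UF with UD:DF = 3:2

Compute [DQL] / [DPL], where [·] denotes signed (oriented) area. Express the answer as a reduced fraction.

[DQL]:[DPL] = 7/5

Set Y = (0, 0), Q = (1, 0), L = (0, 1), U = (5, -3); any affine frame gives the same invariant.
1. F is the intersection of line UL and line QY ⇒ F = (5/4, 0)
2. P lies on line QF with QP:PF = 2:5 ⇒ P = (15/14, 0)
3. D lies on line UF with UD:DF = 3:2 ⇒ D = (11/4, -6/5)
2·[DQL] = -11/20, 2·[DPL] = -11/28
[DQL]:[DPL] = -11/20:-11/28 = 7/5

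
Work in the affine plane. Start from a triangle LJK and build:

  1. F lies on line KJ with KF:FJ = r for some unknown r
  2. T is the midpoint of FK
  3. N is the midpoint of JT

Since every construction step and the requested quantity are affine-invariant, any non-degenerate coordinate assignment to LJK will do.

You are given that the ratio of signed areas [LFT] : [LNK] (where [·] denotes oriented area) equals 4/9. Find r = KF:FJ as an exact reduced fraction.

Work in coordinates with L = (0, 0), J = (1, 0), K = (0, 1).
1. With KF:FJ = r, write λ = r/(r+1) so F = K + λ·(J−K); F is affine-linear in λ
2. T is the midpoint of FK ⇒ T is an affine combination of earlier points and hence also affine-linear in λ
3. N is the midpoint of JT ⇒ N is an affine combination of earlier points and hence also affine-linear in λ
Every point depending on F is an affine combination of F and λ-independent points, so each such coordinate is linear in λ; the λ² term in each signed area is a multiple of (J−K)×(J−K) = 0, so 2·[LFT] and 2·[LNK] are each linear in λ. Evaluating at λ=0 and λ=1:
  2·[LFT] = 1/2·λ,   2·[LNK] = 1/4·λ + 1/2
So [LFT]:[LNK] = (1/2·λ) / (1/4·λ + 1/2). Setting this equal to 4/9:
  1/2·λ = 4/9·(1/4·λ + 1/2)  ⇒  λ = 4/7
Then r = λ/(1−λ) = (4/7)/(3/7) = 4/3. Check: with r = 4/3, F = (4/7, 3/7) and [LFT]:[LNK] = 4/9 as required.

r = 4/3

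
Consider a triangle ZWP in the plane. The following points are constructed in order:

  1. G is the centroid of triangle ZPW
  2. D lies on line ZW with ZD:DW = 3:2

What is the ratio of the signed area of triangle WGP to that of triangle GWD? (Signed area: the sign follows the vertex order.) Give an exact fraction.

[WGP]:[GWD] = 5/2

Choose coordinates Z = (0, 0), W = (1, 0), P = (0, 1).
1. G is the centroid of triangle ZPW ⇒ G = (1/3, 1/3)
2. D lies on line ZW with ZD:DW = 3:2 ⇒ D = (3/5, 0)
2·[WGP] = -1/3, 2·[GWD] = -2/15
[WGP]:[GWD] = -1/3:-2/15 = 5/2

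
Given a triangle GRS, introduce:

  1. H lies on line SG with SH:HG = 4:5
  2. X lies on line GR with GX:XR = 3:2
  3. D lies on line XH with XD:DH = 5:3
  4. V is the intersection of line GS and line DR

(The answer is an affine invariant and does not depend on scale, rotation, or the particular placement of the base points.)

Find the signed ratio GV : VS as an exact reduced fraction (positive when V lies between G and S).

Choose coordinates G = (0, 0), R = (1, 0), S = (0, 1).
1. H lies on line SG with SH:HG = 4:5 ⇒ H = (0, 5/9)
2. X lies on line GR with GX:XR = 3:2 ⇒ X = (3/5, 0)
3. D lies on line XH with XD:DH = 5:3 ⇒ D = (9/40, 25/72)
4. V is the intersection of line GS and line DR ⇒ V = (0, 125/279)
V = G + t·(S−G) with t = 125/279, so GV:VS = t:(1−t) = 125/279:154/279

GV:VS = 125/154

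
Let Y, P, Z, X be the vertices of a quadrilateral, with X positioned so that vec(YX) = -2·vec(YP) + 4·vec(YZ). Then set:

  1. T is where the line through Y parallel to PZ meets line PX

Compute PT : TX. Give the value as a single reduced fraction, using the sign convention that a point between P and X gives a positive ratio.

PT:TX = -1/2

Assign Y = (0, 0), P = (1, 0), Z = (0, 1), X = (-2, 4) — the answer is frame-independent, so this choice is without loss of generality.
1. T is where the line through Y parallel to PZ meets line PX ⇒ T = (4, -4)
T = P + t·(X−P) with t = -1, so PT:TX = t:(1−t) = -1:2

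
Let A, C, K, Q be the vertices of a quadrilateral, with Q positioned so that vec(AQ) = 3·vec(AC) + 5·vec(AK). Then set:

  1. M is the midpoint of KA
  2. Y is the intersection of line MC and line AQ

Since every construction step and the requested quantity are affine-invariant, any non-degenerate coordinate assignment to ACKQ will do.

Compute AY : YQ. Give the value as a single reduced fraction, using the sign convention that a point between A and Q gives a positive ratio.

AY:YQ = 1/12

Set A = (0, 0), C = (1, 0), K = (0, 1), Q = (3, 5); any affine frame gives the same invariant.
1. M is the midpoint of KA ⇒ M = (0, 1/2)
2. Y is the intersection of line MC and line AQ ⇒ Y = (3/13, 5/13)
Y = A + t·(Q−A) with t = 1/13, so AY:YQ = t:(1−t) = 1/13:12/13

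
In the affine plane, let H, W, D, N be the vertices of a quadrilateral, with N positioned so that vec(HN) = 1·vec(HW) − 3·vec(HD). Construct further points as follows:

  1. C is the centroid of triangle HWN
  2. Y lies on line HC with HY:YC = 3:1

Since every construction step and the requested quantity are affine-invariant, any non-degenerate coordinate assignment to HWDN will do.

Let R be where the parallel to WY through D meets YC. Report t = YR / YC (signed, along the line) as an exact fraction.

t = -5

Work in coordinates with H = (0, 0), W = (1, 0), D = (0, 1), N = (1, -3).
1. C is the centroid of triangle HWN ⇒ C = (2/3, -1)
2. Y lies on line HC with HY:YC = 3:1 ⇒ Y = (1/2, -3/4)
through D parallel to WY: direction (-1/2, -3/4); meets YC at R = (-1/3, 1/2)
R = Y + t·(C−Y) with t = -5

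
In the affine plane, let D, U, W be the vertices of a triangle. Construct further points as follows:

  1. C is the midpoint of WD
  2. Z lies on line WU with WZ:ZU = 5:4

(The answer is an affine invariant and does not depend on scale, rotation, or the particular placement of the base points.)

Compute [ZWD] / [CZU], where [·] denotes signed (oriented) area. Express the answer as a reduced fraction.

[ZWD]:[CZU] = -5/2

Set D = (0, 0), U = (1, 0), W = (0, 1); any affine frame gives the same invariant.
1. C is the midpoint of WD ⇒ C = (0, 1/2)
2. Z lies on line WU with WZ:ZU = 5:4 ⇒ Z = (5/9, 4/9)
2·[ZWD] = 5/9, 2·[CZU] = -2/9
[ZWD]:[CZU] = 5/9:-2/9 = -5/2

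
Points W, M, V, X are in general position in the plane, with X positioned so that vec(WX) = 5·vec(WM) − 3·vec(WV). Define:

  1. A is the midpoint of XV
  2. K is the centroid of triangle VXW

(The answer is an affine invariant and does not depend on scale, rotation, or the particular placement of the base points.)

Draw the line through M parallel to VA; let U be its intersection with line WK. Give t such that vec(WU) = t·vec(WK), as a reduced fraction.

Set W = (0, 0), M = (1, 0), V = (0, 1), X = (5, -3); any affine frame gives the same invariant.
1. A is the midpoint of XV ⇒ A = (5/2, -1)
2. K is the centroid of triangle VXW ⇒ K = (5/3, -2/3)
through M parallel to VA: direction (5/2, -2); meets WK at U = (2, -4/5)
U = W + t·(K−W) with t = 6/5

t = 6/5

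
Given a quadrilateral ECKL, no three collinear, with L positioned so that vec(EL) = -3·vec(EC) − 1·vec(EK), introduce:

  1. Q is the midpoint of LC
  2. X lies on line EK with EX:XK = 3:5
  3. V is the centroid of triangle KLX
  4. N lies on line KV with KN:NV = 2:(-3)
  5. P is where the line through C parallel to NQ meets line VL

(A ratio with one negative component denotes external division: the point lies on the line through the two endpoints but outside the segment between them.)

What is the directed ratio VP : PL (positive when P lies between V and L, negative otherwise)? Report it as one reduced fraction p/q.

Choose coordinates E = (0, 0), C = (1, 0), K = (0, 1), L = (-3, -1).
1. Q is the midpoint of LC ⇒ Q = (-1, -1/2)
2. X lies on line EK with EX:XK = 3:5 ⇒ X = (0, 3/8)
3. V is the centroid of triangle KLX ⇒ V = (-1, 1/8)
4. N lies on line KV with KN:NV = 2:(-3) ⇒ N = (2, 11/4)
5. P is where the line through C parallel to NQ meets line VL ⇒ P = (17/5, 13/5)
P = V + t·(L−V) with t = -11/5, so VP:PL = t:(1−t) = -11/5:16/5

VP:PL = -11/16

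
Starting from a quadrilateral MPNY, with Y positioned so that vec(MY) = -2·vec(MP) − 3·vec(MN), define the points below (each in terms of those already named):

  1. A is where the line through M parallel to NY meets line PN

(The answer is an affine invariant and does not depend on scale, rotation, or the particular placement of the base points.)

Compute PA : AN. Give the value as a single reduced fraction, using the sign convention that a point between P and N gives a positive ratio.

PA:AN = 2

Assign M = (0, 0), P = (1, 0), N = (0, 1), Y = (-2, -3) — the answer is frame-independent, so this choice is without loss of generality.
1. A is where the line through M parallel to NY meets line PN ⇒ A = (1/3, 2/3)
A = P + t·(N−P) with t = 2/3, so PA:AN = t:(1−t) = 2/3:1/3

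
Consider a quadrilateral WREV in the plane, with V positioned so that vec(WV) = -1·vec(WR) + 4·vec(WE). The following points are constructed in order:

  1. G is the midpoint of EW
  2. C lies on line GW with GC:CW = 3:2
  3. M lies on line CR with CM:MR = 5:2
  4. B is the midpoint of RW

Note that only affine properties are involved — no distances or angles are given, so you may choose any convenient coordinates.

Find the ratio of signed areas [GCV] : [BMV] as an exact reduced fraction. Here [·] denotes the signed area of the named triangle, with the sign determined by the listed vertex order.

Choose coordinates W = (0, 0), R = (1, 0), E = (0, 1), V = (-1, 4).
1. G is the midpoint of EW ⇒ G = (0, 1/2)
2. C lies on line GW with GC:CW = 3:2 ⇒ C = (0, 1/5)
3. M lies on line CR with CM:MR = 5:2 ⇒ M = (5/7, 2/35)
4. B is the midpoint of RW ⇒ B = (1/2, 0)
2·[GCV] = -3/10, 2·[BMV] = 33/35
[GCV]:[BMV] = -3/10:33/35 = -7/22

[GCV]:[BMV] = -7/22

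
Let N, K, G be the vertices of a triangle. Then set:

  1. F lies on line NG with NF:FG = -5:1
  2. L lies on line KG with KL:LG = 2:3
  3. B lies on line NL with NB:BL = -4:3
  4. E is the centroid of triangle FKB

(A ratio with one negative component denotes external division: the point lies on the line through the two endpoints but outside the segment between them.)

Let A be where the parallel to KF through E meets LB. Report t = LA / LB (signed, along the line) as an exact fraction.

t = 73/207

Assign N = (0, 0), K = (1, 0), G = (0, 1) — the answer is frame-independent, so this choice is without loss of generality.
1. F lies on line NG with NF:FG = -5:1 ⇒ F = (0, 5/4)
2. L lies on line KG with KL:LG = 2:3 ⇒ L = (3/5, 2/5)
3. B lies on line NL with NB:BL = -4:3 ⇒ B = (12/5, 8/5)
4. E is the centroid of triangle FKB ⇒ E = (17/15, 19/20)
through E parallel to KF: direction (-1, 5/4); meets LB at A = (142/115, 284/345)
A = L + t·(B−L) with t = 73/207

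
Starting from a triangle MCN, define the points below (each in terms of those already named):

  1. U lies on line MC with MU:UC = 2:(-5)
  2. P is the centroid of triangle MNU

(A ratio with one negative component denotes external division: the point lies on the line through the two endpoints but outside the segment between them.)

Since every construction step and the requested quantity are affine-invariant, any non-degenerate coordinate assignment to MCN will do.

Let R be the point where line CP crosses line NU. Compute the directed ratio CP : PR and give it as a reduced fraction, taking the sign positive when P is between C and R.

CP:PR = 13/2

Work in coordinates with M = (0, 0), C = (1, 0), N = (0, 1).
1. U lies on line MC with MU:UC = 2:(-5) ⇒ U = (-2/3, 0)
2. P is the centroid of triangle MNU ⇒ P = (-2/9, 1/3)
line CP meets NU at R = (-16/39, 5/13)
P = C + t·(R−C) with t = 13/15, so CP:PR = 13/15:2/15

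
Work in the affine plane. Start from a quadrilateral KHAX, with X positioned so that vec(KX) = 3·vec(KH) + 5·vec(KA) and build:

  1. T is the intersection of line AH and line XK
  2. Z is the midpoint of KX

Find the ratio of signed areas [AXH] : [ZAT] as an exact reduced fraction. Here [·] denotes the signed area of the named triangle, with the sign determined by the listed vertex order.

[AXH]:[ZAT] = -56/9

Work in coordinates with K = (0, 0), H = (1, 0), A = (0, 1), X = (3, 5).
1. T is the intersection of line AH and line XK ⇒ T = (3/8, 5/8)
2. Z is the midpoint of KX ⇒ Z = (3/2, 5/2)
2·[AXH] = -7, 2·[ZAT] = 9/8
[AXH]:[ZAT] = -7:9/8 = -56/9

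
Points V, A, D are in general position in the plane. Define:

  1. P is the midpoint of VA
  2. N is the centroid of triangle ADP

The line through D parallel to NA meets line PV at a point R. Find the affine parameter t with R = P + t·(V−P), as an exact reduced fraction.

Assign V = (0, 0), A = (1, 0), D = (0, 1) — the answer is frame-independent, so this choice is without loss of generality.
1. P is the midpoint of VA ⇒ P = (1/2, 0)
2. N is the centroid of triangle ADP ⇒ N = (1/2, 1/3)
through D parallel to NA: direction (1/2, -1/3); meets PV at R = (3/2, 0)
R = P + t·(V−P) with t = -2

t = -2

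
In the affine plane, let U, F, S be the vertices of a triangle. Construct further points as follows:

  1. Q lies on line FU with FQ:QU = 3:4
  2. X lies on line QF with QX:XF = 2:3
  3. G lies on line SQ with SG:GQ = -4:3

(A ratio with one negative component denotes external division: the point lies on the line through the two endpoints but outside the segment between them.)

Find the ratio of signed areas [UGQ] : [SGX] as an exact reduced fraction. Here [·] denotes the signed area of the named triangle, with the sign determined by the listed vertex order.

Work in coordinates with U = (0, 0), F = (1, 0), S = (0, 1).
1. Q lies on line FU with FQ:QU = 3:4 ⇒ Q = (4/7, 0)
2. X lies on line QF with QX:XF = 2:3 ⇒ X = (26/35, 0)
3. G lies on line SQ with SG:GQ = -4:3 ⇒ G = (16/7, -3)
2·[UGQ] = 12/7, 2·[SGX] = 24/35
[UGQ]:[SGX] = 12/7:24/35 = 5/2

[UGQ]:[SGX] = 5/2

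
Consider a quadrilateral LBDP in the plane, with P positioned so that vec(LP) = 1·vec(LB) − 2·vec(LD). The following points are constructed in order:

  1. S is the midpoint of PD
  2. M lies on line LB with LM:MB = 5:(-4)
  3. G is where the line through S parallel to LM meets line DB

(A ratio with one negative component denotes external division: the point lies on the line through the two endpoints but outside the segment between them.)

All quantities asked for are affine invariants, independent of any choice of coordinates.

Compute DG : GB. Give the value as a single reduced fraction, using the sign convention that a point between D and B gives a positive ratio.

Choose coordinates L = (0, 0), B = (1, 0), D = (0, 1), P = (1, -2).
1. S is the midpoint of PD ⇒ S = (1/2, -1/2)
2. M lies on line LB with LM:MB = 5:(-4) ⇒ M = (5, 0)
3. G is where the line through S parallel to LM meets line DB ⇒ G = (3/2, -1/2)
G = D + t·(B−D) with t = 3/2, so DG:GB = t:(1−t) = 3/2:-1/2

DG:GB = -3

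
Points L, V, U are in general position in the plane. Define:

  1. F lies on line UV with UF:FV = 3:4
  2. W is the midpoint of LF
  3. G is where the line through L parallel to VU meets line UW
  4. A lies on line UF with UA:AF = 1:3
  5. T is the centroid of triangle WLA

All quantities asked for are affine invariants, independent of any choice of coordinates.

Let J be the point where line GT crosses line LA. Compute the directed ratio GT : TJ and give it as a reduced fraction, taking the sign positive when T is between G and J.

GT:TJ = 7

Set L = (0, 0), V = (1, 0), U = (0, 1); any affine frame gives the same invariant.
1. F lies on line UV with UF:FV = 3:4 ⇒ F = (3/7, 4/7)
2. W is the midpoint of LF ⇒ W = (3/14, 2/7)
3. G is where the line through L parallel to VU meets line UW ⇒ G = (3/7, -3/7)
4. A lies on line UF with UA:AF = 1:3 ⇒ A = (3/28, 25/28)
5. T is the centroid of triangle WLA ⇒ T = (3/28, 11/28)
line GT meets LA at J = (3/49, 25/49)
T = G + t·(J−G) with t = 7/8, so GT:TJ = 7/8:1/8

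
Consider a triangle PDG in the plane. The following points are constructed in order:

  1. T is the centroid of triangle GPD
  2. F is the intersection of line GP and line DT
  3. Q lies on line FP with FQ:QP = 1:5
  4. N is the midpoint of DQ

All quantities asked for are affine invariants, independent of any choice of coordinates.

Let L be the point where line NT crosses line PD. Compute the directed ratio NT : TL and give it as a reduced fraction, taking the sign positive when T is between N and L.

NT:TL = -3/8

Choose coordinates P = (0, 0), D = (1, 0), G = (0, 1).
1. T is the centroid of triangle GPD ⇒ T = (1/3, 1/3)
2. F is the intersection of line GP and line DT ⇒ F = (0, 1/2)
3. Q lies on line FP with FQ:QP = 1:5 ⇒ Q = (0, 5/12)
4. N is the midpoint of DQ ⇒ N = (1/2, 5/24)
line NT meets PD at L = (7/9, 0)
T = N + t·(L−N) with t = -3/5, so NT:TL = -3/5:8/5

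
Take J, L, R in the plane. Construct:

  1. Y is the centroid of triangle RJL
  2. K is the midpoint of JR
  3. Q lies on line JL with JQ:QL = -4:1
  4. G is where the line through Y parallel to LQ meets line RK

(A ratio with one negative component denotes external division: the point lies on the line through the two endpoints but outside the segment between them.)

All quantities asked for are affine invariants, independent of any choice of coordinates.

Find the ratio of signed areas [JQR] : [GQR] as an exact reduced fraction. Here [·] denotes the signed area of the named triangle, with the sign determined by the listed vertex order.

[JQR]:[GQR] = 3/2

Assign J = (0, 0), L = (1, 0), R = (0, 1) — the answer is frame-independent, so this choice is without loss of generality.
1. Y is the centroid of triangle RJL ⇒ Y = (1/3, 1/3)
2. K is the midpoint of JR ⇒ K = (0, 1/2)
3. Q lies on line JL with JQ:QL = -4:1 ⇒ Q = (4/3, 0)
4. G is where the line through Y parallel to LQ meets line RK ⇒ G = (0, 1/3)
2·[JQR] = 4/3, 2·[GQR] = 8/9
[JQR]:[GQR] = 4/3:8/9 = 3/2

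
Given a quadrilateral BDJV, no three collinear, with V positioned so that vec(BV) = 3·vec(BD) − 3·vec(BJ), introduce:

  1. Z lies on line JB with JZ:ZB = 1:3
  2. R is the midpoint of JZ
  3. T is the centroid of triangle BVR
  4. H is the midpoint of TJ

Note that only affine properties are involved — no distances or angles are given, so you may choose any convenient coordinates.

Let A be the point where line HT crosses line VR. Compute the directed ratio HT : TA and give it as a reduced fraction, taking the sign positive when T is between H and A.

Set B = (0, 0), D = (1, 0), J = (0, 1), V = (3, -3); any affine frame gives the same invariant.
1. Z lies on line JB with JZ:ZB = 1:3 ⇒ Z = (0, 3/4)
2. R is the midpoint of JZ ⇒ R = (0, 7/8)
3. T is the centroid of triangle BVR ⇒ T = (1, -17/24)
4. H is the midpoint of TJ ⇒ H = (1/2, 7/48)
line HT meets VR at A = (3/10, 39/80)
T = H + t·(A−H) with t = -5/2, so HT:TA = -5/2:7/2

HT:TA = -5/7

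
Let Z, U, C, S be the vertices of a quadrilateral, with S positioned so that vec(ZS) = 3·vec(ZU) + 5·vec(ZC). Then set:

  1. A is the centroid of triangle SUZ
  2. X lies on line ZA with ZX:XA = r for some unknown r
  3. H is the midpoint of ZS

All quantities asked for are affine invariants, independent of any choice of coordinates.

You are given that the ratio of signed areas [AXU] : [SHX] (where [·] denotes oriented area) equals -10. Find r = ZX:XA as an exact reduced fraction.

r = -1/5

Choose coordinates Z = (0, 0), U = (1, 0), C = (0, 1), S = (3, 5).
1. A is the centroid of triangle SUZ ⇒ A = (4/3, 5/3)
2. With ZX:XA = r, write λ = r/(r+1) so X = Z + λ·(A−Z); X is affine-linear in λ
3. H is the midpoint of ZS ⇒ H = (3/2, 5/2)
Every point depending on X is an affine combination of X and λ-independent points, so each such coordinate is linear in λ; the λ² term in each signed area is a multiple of (A−Z)×(A−Z) = 0, so 2·[AXU] and 2·[SHX] are each linear in λ. Evaluating at λ=0 and λ=1:
  2·[AXU] = -5/3·λ + 5/3,   2·[SHX] = 5/6·λ
So [AXU]:[SHX] = (-5/3·λ + 5/3) / (5/6·λ). Setting this equal to -10:
  -5/3·λ + 5/3 = -10·(5/6·λ)  ⇒  λ = -1/4
Then r = λ/(1−λ) = (-1/4)/(5/4) = -1/5. Check: with r = -1/5, X = (-1/3, -5/12) and [AXU]:[SHX] = -10 as required.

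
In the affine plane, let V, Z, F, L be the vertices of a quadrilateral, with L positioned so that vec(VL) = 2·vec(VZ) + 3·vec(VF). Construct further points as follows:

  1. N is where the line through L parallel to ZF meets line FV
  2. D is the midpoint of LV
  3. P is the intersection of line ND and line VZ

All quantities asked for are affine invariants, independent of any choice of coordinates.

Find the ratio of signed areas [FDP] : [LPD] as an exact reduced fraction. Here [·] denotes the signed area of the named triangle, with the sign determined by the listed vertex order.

Assign V = (0, 0), Z = (1, 0), F = (0, 1), L = (2, 3) — the answer is frame-independent, so this choice is without loss of generality.
1. N is where the line through L parallel to ZF meets line FV ⇒ N = (0, 5)
2. D is the midpoint of LV ⇒ D = (1, 3/2)
3. P is the intersection of line ND and line VZ ⇒ P = (10/7, 0)
2·[FDP] = -12/7, 2·[LPD] = -15/7
[FDP]:[LPD] = -12/7:-15/7 = 4/5

[FDP]:[LPD] = 4/5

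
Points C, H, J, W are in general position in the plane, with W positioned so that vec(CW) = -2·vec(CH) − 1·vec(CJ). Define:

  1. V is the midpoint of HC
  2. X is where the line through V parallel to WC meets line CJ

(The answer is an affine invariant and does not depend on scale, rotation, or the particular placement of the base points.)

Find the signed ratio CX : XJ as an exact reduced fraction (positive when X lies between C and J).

Choose coordinates C = (0, 0), H = (1, 0), J = (0, 1), W = (-2, -1).
1. V is the midpoint of HC ⇒ V = (1/2, 0)
2. X is where the line through V parallel to WC meets line CJ ⇒ X = (0, -1/4)
X = C + t·(J−C) with t = -1/4, so CX:XJ = t:(1−t) = -1/4:5/4

CX:XJ = -1/5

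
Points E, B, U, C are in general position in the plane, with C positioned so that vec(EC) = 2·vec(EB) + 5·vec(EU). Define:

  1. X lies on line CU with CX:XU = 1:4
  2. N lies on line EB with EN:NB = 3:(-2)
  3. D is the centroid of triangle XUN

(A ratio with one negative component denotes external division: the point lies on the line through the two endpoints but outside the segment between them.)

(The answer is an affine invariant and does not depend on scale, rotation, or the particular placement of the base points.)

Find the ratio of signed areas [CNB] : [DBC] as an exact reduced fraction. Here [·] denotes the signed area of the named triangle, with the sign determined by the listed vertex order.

Assign E = (0, 0), B = (1, 0), U = (0, 1), C = (2, 5) — the answer is frame-independent, so this choice is without loss of generality.
1. X lies on line CU with CX:XU = 1:4 ⇒ X = (8/5, 21/5)
2. N lies on line EB with EN:NB = 3:(-2) ⇒ N = (3, 0)
3. D is the centroid of triangle XUN ⇒ D = (23/15, 26/15)
2·[CNB] = -10, 2·[DBC] = -14/15
[CNB]:[DBC] = -10:-14/15 = 75/7

[CNB]:[DBC] = 75/7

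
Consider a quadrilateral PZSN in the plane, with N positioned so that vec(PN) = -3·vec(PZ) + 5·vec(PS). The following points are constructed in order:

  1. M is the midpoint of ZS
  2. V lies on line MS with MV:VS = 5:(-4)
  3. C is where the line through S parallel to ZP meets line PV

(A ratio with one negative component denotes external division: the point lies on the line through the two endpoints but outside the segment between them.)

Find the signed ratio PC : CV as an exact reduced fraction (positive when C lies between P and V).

Assign P = (0, 0), Z = (1, 0), S = (0, 1), N = (-3, 5) — the answer is frame-independent, so this choice is without loss of generality.
1. M is the midpoint of ZS ⇒ M = (1/2, 1/2)
2. V lies on line MS with MV:VS = 5:(-4) ⇒ V = (-2, 3)
3. C is where the line through S parallel to ZP meets line PV ⇒ C = (-2/3, 1)
C = P + t·(V−P) with t = 1/3, so PC:CV = t:(1−t) = 1/3:2/3

PC:CV = 1/2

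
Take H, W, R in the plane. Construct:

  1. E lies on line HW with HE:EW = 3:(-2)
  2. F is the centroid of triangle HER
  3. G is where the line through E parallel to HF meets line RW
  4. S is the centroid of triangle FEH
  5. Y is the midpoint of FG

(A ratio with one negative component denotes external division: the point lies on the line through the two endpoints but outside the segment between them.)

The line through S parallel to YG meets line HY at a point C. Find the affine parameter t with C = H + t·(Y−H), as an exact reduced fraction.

Work in coordinates with H = (0, 0), W = (1, 0), R = (0, 1).
1. E lies on line HW with HE:EW = 3:(-2) ⇒ E = (3, 0)
2. F is the centroid of triangle HER ⇒ F = (1, 1/3)
3. G is where the line through E parallel to HF meets line RW ⇒ G = (3/2, -1/2)
4. S is the centroid of triangle FEH ⇒ S = (4/3, 1/9)
5. Y is the midpoint of FG ⇒ Y = (5/4, -1/12)
through S parallel to YG: direction (1/4, -5/12); meets HY at C = (35/24, -7/72)
C = H + t·(Y−H) with t = 7/6

t = 7/6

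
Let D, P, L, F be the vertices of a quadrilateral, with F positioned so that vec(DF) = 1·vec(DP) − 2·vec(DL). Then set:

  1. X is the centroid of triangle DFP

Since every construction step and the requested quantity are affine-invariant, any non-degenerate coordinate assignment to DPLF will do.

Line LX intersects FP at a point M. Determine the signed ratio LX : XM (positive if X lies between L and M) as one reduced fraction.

Choose coordinates D = (0, 0), P = (1, 0), L = (0, 1), F = (1, -2).
1. X is the centroid of triangle DFP ⇒ X = (2/3, -2/3)
line LX meets FP at M = (1, -3/2)
X = L + t·(M−L) with t = 2/3, so LX:XM = 2/3:1/3

LX:XM = 2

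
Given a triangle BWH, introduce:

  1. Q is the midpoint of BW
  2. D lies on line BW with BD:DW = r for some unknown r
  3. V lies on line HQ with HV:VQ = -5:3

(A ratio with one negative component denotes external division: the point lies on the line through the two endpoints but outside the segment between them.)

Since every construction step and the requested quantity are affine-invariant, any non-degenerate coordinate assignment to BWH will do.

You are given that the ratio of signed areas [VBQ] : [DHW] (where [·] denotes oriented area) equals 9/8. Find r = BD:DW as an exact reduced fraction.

Assign B = (0, 0), W = (1, 0), H = (0, 1) — the answer is frame-independent, so this choice is without loss of generality.
1. Q is the midpoint of BW ⇒ Q = (1/2, 0)
2. With BD:DW = r, write λ = r/(r+1) so D = B + λ·(W−B); D is affine-linear in λ
3. V lies on line HQ with HV:VQ = -5:3 ⇒ V = (5/4, -3/2)
Every point depending on D is an affine combination of D and λ-independent points, so each such coordinate is linear in λ; the λ² term in each signed area is a multiple of (W−B)×(W−B) = 0, so 2·[VBQ] and 2·[DHW] are each linear in λ. Evaluating at λ=0 and λ=1:
  2·[VBQ] = -3/4,   2·[DHW] = λ − 1
So [VBQ]:[DHW] = (-3/4) / (λ − 1). Setting this equal to 9/8:
  -3/4 = 9/8·(λ − 1)  ⇒  λ = 1/3
Then r = λ/(1−λ) = (1/3)/(2/3) = 1/2. Check: with r = 1/2, D = (1/3, 0) and [VBQ]:[DHW] = 9/8 as required.

r = 1/2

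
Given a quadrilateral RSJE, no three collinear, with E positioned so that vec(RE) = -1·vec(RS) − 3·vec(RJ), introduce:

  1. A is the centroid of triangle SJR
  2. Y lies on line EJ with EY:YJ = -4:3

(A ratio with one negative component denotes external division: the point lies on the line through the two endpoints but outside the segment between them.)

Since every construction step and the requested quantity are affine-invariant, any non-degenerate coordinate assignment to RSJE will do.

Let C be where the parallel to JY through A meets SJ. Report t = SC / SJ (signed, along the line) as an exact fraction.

t = 3/5

Choose coordinates R = (0, 0), S = (1, 0), J = (0, 1), E = (-1, -3).
1. A is the centroid of triangle SJR ⇒ A = (1/3, 1/3)
2. Y lies on line EJ with EY:YJ = -4:3 ⇒ Y = (3, 13)
through A parallel to JY: direction (3, 12); meets SJ at C = (2/5, 3/5)
C = S + t·(J−S) with t = 3/5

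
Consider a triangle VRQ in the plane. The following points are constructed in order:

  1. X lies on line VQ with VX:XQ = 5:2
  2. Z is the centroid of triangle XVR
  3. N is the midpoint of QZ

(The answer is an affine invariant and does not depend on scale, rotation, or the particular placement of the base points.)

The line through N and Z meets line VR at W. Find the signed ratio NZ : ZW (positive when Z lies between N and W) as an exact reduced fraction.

NZ:ZW = 8/5

Work in coordinates with V = (0, 0), R = (1, 0), Q = (0, 1).
1. X lies on line VQ with VX:XQ = 5:2 ⇒ X = (0, 5/7)
2. Z is the centroid of triangle XVR ⇒ Z = (1/3, 5/21)
3. N is the midpoint of QZ ⇒ N = (1/6, 13/21)
line NZ meets VR at W = (7/16, 0)
Z = N + t·(W−N) with t = 8/13, so NZ:ZW = 8/13:5/13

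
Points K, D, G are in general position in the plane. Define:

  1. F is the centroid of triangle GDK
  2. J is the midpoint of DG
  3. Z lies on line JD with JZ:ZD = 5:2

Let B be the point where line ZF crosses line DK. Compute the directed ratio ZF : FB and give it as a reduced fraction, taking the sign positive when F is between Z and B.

Choose coordinates K = (0, 0), D = (1, 0), G = (0, 1).
1. F is the centroid of triangle GDK ⇒ F = (1/3, 1/3)
2. J is the midpoint of DG ⇒ J = (1/2, 1/2)
3. Z lies on line JD with JZ:ZD = 5:2 ⇒ Z = (6/7, 1/7)
line ZF meets DK at B = (5/4, 0)
F = Z + t·(B−Z) with t = -4/3, so ZF:FB = -4/3:7/3

ZF:FB = -4/7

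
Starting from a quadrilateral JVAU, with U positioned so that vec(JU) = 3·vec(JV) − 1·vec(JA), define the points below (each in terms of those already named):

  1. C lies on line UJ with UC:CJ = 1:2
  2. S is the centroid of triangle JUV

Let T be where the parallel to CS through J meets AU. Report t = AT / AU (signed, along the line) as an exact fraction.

t = 2

Assign J = (0, 0), V = (1, 0), A = (0, 1), U = (3, -1) — the answer is frame-independent, so this choice is without loss of generality.
1. C lies on line UJ with UC:CJ = 1:2 ⇒ C = (2, -2/3)
2. S is the centroid of triangle JUV ⇒ S = (4/3, -1/3)
through J parallel to CS: direction (-2/3, 1/3); meets AU at T = (6, -3)
T = A + t·(U−A) with t = 2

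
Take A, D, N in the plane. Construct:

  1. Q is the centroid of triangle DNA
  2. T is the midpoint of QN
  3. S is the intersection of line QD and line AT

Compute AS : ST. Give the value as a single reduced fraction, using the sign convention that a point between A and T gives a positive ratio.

AS:ST = 2

Choose coordinates A = (0, 0), D = (1, 0), N = (0, 1).
1. Q is the centroid of triangle DNA ⇒ Q = (1/3, 1/3)
2. T is the midpoint of QN ⇒ T = (1/6, 2/3)
3. S is the intersection of line QD and line AT ⇒ S = (1/9, 4/9)
S = A + t·(T−A) with t = 2/3, so AS:ST = t:(1−t) = 2/3:1/3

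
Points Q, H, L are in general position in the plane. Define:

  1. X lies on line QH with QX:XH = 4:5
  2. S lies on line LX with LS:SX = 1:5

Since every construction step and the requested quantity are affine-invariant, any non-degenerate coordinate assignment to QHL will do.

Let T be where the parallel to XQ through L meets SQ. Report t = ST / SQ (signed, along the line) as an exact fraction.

t = -1/5

Set Q = (0, 0), H = (1, 0), L = (0, 1); any affine frame gives the same invariant.
1. X lies on line QH with QX:XH = 4:5 ⇒ X = (4/9, 0)
2. S lies on line LX with LS:SX = 1:5 ⇒ S = (2/27, 5/6)
through L parallel to XQ: direction (-4/9, 0); meets SQ at T = (4/45, 1)
T = S + t·(Q−S) with t = -1/5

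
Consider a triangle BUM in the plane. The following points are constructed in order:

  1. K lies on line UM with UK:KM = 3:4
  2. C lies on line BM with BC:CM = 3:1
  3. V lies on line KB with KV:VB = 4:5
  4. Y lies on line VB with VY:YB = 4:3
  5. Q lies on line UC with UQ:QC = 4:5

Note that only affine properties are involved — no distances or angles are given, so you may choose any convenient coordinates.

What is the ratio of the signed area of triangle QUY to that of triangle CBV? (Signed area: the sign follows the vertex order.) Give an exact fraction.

Choose coordinates B = (0, 0), U = (1, 0), M = (0, 1).
1. K lies on line UM with UK:KM = 3:4 ⇒ K = (4/7, 3/7)
2. C lies on line BM with BC:CM = 3:1 ⇒ C = (0, 3/4)
3. V lies on line KB with KV:VB = 4:5 ⇒ V = (20/63, 5/21)
4. Y lies on line VB with VY:YB = 4:3 ⇒ Y = (20/147, 5/49)
5. Q lies on line UC with UQ:QC = 4:5 ⇒ Q = (5/9, 1/3)
2·[QUY] = -107/441, 2·[CBV] = 5/21
[QUY]:[CBV] = -107/441:5/21 = -107/105

[QUY]:[CBV] = -107/105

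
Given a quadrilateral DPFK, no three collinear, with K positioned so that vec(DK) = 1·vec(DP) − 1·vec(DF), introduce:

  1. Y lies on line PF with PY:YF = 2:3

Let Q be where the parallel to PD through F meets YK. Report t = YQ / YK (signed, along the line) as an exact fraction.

Work in coordinates with D = (0, 0), P = (1, 0), F = (0, 1), K = (1, -1).
1. Y lies on line PF with PY:YF = 2:3 ⇒ Y = (3/5, 2/5)
through F parallel to PD: direction (-1, 0); meets YK at Q = (3/7, 1)
Q = Y + t·(K−Y) with t = -3/7

t = -3/7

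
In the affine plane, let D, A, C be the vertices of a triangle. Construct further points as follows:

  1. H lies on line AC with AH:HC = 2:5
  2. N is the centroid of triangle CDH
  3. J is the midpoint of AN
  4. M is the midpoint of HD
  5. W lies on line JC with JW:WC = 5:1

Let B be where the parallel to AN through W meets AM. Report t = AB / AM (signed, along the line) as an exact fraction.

t = -5/3

Assign D = (0, 0), A = (1, 0), C = (0, 1) — the answer is frame-independent, so this choice is without loss of generality.
1. H lies on line AC with AH:HC = 2:5 ⇒ H = (5/7, 2/7)
2. N is the centroid of triangle CDH ⇒ N = (5/21, 3/7)
3. J is the midpoint of AN ⇒ J = (13/21, 3/14)
4. M is the midpoint of HD ⇒ M = (5/14, 1/7)
5. W lies on line JC with JW:WC = 5:1 ⇒ W = (13/126, 73/84)
through W parallel to AN: direction (-16/21, 3/7); meets AM at B = (29/14, -5/21)
B = A + t·(M−A) with t = -5/3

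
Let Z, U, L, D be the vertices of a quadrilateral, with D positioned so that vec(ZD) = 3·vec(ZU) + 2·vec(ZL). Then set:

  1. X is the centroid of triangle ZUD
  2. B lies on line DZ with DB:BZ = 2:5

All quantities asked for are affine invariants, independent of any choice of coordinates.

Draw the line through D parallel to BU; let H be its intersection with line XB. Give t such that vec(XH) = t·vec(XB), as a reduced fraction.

t = 3

Assign Z = (0, 0), U = (1, 0), L = (0, 1), D = (3, 2) — the answer is frame-independent, so this choice is without loss of generality.
1. X is the centroid of triangle ZUD ⇒ X = (4/3, 2/3)
2. B lies on line DZ with DB:BZ = 2:5 ⇒ B = (15/7, 10/7)
through D parallel to BU: direction (-8/7, -10/7); meets XB at H = (79/21, 62/21)
H = X + t·(B−X) with t = 3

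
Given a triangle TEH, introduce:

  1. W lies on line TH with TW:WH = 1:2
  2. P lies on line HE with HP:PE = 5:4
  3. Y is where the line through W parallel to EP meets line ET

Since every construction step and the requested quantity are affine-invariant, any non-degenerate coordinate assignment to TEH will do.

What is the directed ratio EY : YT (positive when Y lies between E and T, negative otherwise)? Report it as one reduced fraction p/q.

EY:YT = 2

Work in coordinates with T = (0, 0), E = (1, 0), H = (0, 1).
1. W lies on line TH with TW:WH = 1:2 ⇒ W = (0, 1/3)
2. P lies on line HE with HP:PE = 5:4 ⇒ P = (5/9, 4/9)
3. Y is where the line through W parallel to EP meets line ET ⇒ Y = (1/3, 0)
Y = E + t·(T−E) with t = 2/3, so EY:YT = t:(1−t) = 2/3:1/3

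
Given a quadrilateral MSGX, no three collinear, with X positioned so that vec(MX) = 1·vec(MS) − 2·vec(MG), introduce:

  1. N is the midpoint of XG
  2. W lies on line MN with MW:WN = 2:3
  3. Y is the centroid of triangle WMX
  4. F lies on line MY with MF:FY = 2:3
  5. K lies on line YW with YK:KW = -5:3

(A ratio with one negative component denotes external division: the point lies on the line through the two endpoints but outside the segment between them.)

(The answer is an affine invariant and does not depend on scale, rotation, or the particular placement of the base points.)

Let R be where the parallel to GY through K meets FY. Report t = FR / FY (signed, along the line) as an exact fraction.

Work in coordinates with M = (0, 0), S = (1, 0), G = (0, 1), X = (1, -2).
1. N is the midpoint of XG ⇒ N = (1/2, -1/2)
2. W lies on line MN with MW:WN = 2:3 ⇒ W = (1/5, -1/5)
3. Y is the centroid of triangle WMX ⇒ Y = (2/5, -11/15)
4. F lies on line MY with MF:FY = 2:3 ⇒ F = (4/25, -22/75)
5. K lies on line YW with YK:KW = -5:3 ⇒ K = (-1/10, 3/5)
through K parallel to GY: direction (2/5, -26/15); meets FY at R = (1/15, -11/90)
R = F + t·(Y−F) with t = -7/18

t = -7/18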